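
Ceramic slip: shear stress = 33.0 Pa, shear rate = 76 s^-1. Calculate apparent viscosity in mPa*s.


eta = tau/gamma * 1000 = 33.0/76 * 1000 = 434.2 mPa*s

434.2


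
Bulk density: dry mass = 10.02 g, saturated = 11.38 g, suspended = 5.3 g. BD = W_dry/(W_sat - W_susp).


BD = 10.02 / (11.38 - 5.3) = 10.02 / 6.08 = 1.648 g/cm^3

1.648


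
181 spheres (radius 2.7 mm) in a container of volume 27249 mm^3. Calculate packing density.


V_sphere = 4/3*pi*2.7^3 = 82.448 mm^3
Total V = 181*82.448 = 14923.088 mm^3
PD = 14923.088 / 27249 = 0.548

0.548


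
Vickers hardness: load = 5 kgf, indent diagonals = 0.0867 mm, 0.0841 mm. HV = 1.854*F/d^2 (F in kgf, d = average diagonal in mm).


d_avg = (0.0867+0.0841)/2 = 0.0854 mm
HV = 1.854*5/0.0854^2 = 1271

1271


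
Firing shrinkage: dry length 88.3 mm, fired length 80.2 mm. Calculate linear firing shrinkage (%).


FS = (88.3 - 80.2) / 88.3 * 100 = 9.17%

9.17


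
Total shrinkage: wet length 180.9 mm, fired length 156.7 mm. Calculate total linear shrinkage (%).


TS = (180.9 - 156.7) / 180.9 * 100 = 13.38%

13.38


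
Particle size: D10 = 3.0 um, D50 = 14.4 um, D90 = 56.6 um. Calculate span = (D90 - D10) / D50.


Span = (56.6 - 3.0) / 14.4 = 53.6 / 14.4 = 3.722

3.722


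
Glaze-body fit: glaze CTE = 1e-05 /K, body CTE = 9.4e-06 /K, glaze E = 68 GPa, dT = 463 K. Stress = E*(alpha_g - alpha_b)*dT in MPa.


Stress = 68*1000*(1e-05 - 9.4e-06)*463 = 18.9 MPa

18.9


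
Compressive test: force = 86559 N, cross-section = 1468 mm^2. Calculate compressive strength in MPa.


CS = 86559 / 1468 = 59.0 MPa

59.0


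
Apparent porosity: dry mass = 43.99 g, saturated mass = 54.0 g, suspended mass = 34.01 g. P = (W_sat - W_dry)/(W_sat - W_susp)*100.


P = (54.0 - 43.99) / (54.0 - 34.01) * 100 = 10.01 / 19.99 * 100 = 50.1%

50.1


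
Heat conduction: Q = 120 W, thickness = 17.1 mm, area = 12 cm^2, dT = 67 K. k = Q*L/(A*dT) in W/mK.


k = 120*17.1/1000/(12/10000*67) = 25.52 W/mK

25.52


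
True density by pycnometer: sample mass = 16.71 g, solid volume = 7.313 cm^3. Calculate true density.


TD = 16.71 / 7.313 = 2.285 g/cm^3

2.285


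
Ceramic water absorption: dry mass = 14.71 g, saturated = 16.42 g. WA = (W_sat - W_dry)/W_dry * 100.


WA = (16.42 - 14.71) / 14.71 * 100 = 11.62%

11.62


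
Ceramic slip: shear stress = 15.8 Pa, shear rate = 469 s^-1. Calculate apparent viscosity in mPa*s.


eta = tau/gamma * 1000 = 15.8/469 * 1000 = 33.7 mPa*s

33.7


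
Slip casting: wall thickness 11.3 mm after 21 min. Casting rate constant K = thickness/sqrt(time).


K = 11.3 / sqrt(21) = 11.3 / 4.5826 = 2.466 mm/min^0.5

2.466


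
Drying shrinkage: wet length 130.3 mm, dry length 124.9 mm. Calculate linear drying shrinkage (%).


DS = (130.3 - 124.9) / 130.3 * 100 = 4.14%

4.14


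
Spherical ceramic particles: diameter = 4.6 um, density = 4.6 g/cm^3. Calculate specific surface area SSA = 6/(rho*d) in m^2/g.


SSA = 6 / (4.6 * 4.6) = 0.284 m^2/g

0.284


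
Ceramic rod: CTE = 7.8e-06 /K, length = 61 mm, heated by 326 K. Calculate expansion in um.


dL = 7.8e-06 * 61 * 326 * 1000 = 155.111 um

155.111


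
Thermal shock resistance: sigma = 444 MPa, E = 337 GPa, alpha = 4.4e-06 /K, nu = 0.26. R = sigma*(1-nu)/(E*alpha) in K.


R = 444*(1-0.26)/(337*1000*4.4e-06) = 222 K

222


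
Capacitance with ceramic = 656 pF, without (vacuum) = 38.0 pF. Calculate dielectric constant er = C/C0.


er = 656 / 38.0 = 17.26

17.26


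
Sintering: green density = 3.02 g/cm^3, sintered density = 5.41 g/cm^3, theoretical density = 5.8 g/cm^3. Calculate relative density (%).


Relative = 5.41 / 5.8 * 100 = 93.3%

93.3


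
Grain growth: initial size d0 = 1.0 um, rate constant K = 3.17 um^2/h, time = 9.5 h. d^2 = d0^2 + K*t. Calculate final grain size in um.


d^2 = 1.0^2 + 3.17*9.5 = 31.115
d = sqrt(31.115) = 5.58 um

5.58


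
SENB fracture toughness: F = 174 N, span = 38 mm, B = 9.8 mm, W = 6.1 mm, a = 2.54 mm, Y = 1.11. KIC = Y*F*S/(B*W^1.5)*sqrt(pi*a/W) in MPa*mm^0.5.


KIC = 1.11*174*38/(9.8*6.1^1.5)*sqrt(pi*2.54/6.1) = 56.85

56.85


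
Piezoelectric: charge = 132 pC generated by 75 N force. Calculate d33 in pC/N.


d33 = 132 / 75 = 1.8 pC/N

1.8


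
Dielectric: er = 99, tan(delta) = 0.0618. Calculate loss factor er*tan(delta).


Loss = 99 * 0.0618 = 6.118

6.118


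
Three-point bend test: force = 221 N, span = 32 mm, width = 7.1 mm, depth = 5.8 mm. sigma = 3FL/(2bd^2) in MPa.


sigma = 3*221*32/(2*7.1*5.8^2) = 44.4 MPa

44.4


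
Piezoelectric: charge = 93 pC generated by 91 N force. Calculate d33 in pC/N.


d33 = 93 / 91 = 1.0 pC/N

1.0


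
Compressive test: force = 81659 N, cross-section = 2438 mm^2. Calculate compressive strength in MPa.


CS = 81659 / 2438 = 33.5 MPa

33.5


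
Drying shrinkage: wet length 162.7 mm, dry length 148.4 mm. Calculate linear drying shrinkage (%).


DS = (162.7 - 148.4) / 162.7 * 100 = 8.79%

8.79


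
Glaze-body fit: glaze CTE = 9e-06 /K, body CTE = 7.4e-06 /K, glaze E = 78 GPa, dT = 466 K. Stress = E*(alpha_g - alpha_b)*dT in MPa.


Stress = 78*1000*(9e-06 - 7.4e-06)*466 = 58.2 MPa

58.2


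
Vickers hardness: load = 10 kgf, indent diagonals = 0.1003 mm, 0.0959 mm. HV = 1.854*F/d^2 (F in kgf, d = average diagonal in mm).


d_avg = (0.1003+0.0959)/2 = 0.0981 mm
HV = 1.854*10/0.0981^2 = 1927

1927


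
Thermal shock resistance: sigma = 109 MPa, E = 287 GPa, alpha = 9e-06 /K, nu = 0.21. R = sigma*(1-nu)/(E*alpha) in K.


R = 109*(1-0.21)/(287*1000*9e-06) = 33 K

33


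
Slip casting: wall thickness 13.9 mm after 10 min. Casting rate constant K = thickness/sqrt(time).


K = 13.9 / sqrt(10) = 13.9 / 3.1623 = 4.396 mm/min^0.5

4.396


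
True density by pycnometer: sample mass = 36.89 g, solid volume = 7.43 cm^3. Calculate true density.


TD = 36.89 / 7.43 = 4.965 g/cm^3

4.965


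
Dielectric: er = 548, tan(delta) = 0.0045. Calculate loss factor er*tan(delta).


Loss = 548 * 0.0045 = 2.466

2.466


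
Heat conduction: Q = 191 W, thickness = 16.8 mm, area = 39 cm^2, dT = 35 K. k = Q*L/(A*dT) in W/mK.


k = 191*16.8/1000/(39/10000*35) = 23.51 W/mK

23.51


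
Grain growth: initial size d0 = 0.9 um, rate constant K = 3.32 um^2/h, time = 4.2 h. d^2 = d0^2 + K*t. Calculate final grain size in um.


d^2 = 0.9^2 + 3.32*4.2 = 14.754
d = sqrt(14.754) = 3.84 um

3.84


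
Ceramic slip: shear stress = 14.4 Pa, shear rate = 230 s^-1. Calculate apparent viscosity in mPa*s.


eta = tau/gamma * 1000 = 14.4/230 * 1000 = 62.6 mPa*s

62.6


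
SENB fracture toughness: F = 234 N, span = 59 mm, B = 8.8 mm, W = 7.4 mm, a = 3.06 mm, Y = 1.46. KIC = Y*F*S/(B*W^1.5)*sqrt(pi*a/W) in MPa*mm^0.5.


KIC = 1.46*234*59/(8.8*7.4^1.5)*sqrt(pi*3.06/7.4) = 129.69

129.69


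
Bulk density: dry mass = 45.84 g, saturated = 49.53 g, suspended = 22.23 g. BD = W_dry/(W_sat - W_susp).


BD = 45.84 / (49.53 - 22.23) = 45.84 / 27.3 = 1.679 g/cm^3

1.679


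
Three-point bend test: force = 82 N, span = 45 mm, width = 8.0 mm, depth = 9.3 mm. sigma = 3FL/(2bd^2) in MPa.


sigma = 3*82*45/(2*8.0*9.3^2) = 8.0 MPa

8.0


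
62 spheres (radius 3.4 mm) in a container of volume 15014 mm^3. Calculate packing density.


V_sphere = 4/3*pi*3.4^3 = 164.6362 mm^3
Total V = 62*164.6362 = 10207.4444 mm^3
PD = 10207.4444 / 15014 = 0.68

0.68


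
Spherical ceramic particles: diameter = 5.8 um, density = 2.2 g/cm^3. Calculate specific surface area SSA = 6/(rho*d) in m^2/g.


SSA = 6 / (2.2 * 5.8) = 0.47 m^2/g

0.47


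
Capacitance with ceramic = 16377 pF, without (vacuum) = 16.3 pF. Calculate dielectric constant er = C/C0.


er = 16377 / 16.3 = 1004.72

1004.72


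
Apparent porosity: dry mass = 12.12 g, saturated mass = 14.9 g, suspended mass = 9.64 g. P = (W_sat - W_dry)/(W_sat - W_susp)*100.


P = (14.9 - 12.12) / (14.9 - 9.64) * 100 = 2.78 / 5.26 * 100 = 52.9%

52.9


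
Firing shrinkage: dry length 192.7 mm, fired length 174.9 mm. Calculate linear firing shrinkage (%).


FS = (192.7 - 174.9) / 192.7 * 100 = 9.24%

9.24


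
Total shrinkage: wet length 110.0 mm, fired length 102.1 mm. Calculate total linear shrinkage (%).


TS = (110.0 - 102.1) / 110.0 * 100 = 7.18%

7.18


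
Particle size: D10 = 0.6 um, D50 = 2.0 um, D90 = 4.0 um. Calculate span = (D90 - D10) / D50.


Span = (4.0 - 0.6) / 2.0 = 3.4 / 2.0 = 1.7

1.7


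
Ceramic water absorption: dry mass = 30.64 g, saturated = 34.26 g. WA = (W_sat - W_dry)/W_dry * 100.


WA = (34.26 - 30.64) / 30.64 * 100 = 11.81%

11.81


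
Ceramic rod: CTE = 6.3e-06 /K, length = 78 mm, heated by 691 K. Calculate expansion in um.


dL = 6.3e-06 * 78 * 691 * 1000 = 339.557 um

339.557


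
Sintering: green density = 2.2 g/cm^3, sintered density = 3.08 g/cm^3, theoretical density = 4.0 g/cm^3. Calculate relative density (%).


Relative = 3.08 / 4.0 * 100 = 77.0%

77.0


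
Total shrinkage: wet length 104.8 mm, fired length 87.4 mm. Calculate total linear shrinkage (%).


TS = (104.8 - 87.4) / 104.8 * 100 = 16.6%

16.6


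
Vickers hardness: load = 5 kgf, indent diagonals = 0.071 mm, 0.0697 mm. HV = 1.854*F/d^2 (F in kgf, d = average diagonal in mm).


d_avg = (0.071+0.0697)/2 = 0.07035 mm
HV = 1.854*5/0.07035^2 = 1873

1873


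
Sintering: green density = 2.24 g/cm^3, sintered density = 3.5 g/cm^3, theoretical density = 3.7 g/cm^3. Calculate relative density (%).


Relative = 3.5 / 3.7 * 100 = 94.6%

94.6


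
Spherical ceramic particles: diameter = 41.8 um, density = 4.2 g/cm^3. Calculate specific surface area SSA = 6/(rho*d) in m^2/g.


SSA = 6 / (4.2 * 41.8) = 0.034 m^2/g

0.034


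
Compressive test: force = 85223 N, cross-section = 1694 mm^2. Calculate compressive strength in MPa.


CS = 85223 / 1694 = 50.3 MPa

50.3


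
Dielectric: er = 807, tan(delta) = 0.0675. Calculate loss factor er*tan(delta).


Loss = 807 * 0.0675 = 54.473

54.473


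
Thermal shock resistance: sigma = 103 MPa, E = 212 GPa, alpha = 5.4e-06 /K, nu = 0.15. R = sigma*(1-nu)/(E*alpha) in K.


R = 103*(1-0.15)/(212*1000*5.4e-06) = 76 K

76


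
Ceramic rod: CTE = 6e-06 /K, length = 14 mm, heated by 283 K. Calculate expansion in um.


dL = 6e-06 * 14 * 283 * 1000 = 23.772 um

23.772


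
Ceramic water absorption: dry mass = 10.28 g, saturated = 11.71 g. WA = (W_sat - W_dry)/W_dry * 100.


WA = (11.71 - 10.28) / 10.28 * 100 = 13.91%

13.91


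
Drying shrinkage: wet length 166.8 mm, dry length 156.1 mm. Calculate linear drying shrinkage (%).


DS = (166.8 - 156.1) / 166.8 * 100 = 6.41%

6.41


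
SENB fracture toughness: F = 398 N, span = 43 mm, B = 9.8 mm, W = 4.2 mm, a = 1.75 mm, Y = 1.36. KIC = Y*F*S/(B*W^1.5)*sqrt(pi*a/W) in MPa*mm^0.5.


KIC = 1.36*398*43/(9.8*4.2^1.5)*sqrt(pi*1.75/4.2) = 315.69

315.69


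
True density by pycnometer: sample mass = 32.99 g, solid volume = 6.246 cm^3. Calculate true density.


TD = 32.99 / 6.246 = 5.282 g/cm^3

5.282


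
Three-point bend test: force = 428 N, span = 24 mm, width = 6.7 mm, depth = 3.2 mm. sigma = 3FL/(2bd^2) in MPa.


sigma = 3*428*24/(2*6.7*3.2^2) = 224.6 MPa

224.6


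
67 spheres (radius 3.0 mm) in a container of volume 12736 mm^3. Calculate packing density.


V_sphere = 4/3*pi*3.0^3 = 113.0973 mm^3
Total V = 67*113.0973 = 7577.5191 mm^3
PD = 7577.5191 / 12736 = 0.595

0.595


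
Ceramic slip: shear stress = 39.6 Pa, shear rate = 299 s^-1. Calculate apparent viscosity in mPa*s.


eta = tau/gamma * 1000 = 39.6/299 * 1000 = 132.4 mPa*s

132.4


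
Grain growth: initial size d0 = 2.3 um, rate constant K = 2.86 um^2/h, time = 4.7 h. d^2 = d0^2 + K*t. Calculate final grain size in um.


d^2 = 2.3^2 + 2.86*4.7 = 18.732
d = sqrt(18.732) = 4.33 um

4.33


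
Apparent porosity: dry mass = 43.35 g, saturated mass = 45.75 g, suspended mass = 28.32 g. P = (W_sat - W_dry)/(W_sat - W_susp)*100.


P = (45.75 - 43.35) / (45.75 - 28.32) * 100 = 2.4 / 17.43 * 100 = 13.8%

13.8


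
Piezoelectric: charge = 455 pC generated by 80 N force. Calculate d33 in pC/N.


d33 = 455 / 80 = 5.7 pC/N

5.7


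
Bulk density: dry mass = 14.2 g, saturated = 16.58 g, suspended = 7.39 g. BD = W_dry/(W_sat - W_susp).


BD = 14.2 / (16.58 - 7.39) = 14.2 / 9.19 = 1.545 g/cm^3

1.545


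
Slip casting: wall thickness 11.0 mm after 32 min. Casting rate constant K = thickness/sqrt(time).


K = 11.0 / sqrt(32) = 11.0 / 5.6569 = 1.945 mm/min^0.5

1.945


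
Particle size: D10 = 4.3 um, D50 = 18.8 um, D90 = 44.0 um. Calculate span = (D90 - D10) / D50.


Span = (44.0 - 4.3) / 18.8 = 39.7 / 18.8 = 2.112

2.112


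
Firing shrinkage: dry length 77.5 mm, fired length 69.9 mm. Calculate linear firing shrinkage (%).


FS = (77.5 - 69.9) / 77.5 * 100 = 9.81%

9.81


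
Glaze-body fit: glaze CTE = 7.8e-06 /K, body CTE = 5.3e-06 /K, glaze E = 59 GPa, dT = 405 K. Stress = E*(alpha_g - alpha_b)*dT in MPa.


Stress = 59*1000*(7.8e-06 - 5.3e-06)*405 = 59.7 MPa

59.7


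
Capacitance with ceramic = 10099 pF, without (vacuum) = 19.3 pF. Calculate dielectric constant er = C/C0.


er = 10099 / 19.3 = 523.26

523.26


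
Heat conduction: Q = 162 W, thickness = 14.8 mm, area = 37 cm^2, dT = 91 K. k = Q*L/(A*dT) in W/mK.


k = 162*14.8/1000/(37/10000*91) = 7.12 W/mK

7.12


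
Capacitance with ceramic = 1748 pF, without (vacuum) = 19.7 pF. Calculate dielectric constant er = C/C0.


er = 1748 / 19.7 = 88.73

88.73


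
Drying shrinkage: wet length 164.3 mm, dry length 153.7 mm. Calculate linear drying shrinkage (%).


DS = (164.3 - 153.7) / 164.3 * 100 = 6.45%

6.45


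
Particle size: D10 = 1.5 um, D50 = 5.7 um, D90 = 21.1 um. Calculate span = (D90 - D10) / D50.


Span = (21.1 - 1.5) / 5.7 = 19.6 / 5.7 = 3.439

3.439


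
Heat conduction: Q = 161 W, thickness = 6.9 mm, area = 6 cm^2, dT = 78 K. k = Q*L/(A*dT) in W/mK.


k = 161*6.9/1000/(6/10000*78) = 23.74 W/mK

23.74


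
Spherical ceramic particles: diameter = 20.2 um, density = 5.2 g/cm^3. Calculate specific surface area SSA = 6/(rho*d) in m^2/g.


SSA = 6 / (5.2 * 20.2) = 0.057 m^2/g

0.057


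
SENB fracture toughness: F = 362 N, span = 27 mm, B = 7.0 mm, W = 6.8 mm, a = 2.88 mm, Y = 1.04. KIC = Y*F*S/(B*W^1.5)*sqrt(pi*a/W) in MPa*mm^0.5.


KIC = 1.04*362*27/(7.0*6.8^1.5)*sqrt(pi*2.88/6.8) = 94.46

94.46


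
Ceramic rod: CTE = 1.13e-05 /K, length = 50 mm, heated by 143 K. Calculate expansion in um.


dL = 1.13e-05 * 50 * 143 * 1000 = 80.795 um

80.795


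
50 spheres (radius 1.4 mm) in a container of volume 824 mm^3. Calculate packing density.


V_sphere = 4/3*pi*1.4^3 = 11.494 mm^3
Total V = 50*11.494 = 574.7 mm^3
PD = 574.7 / 824 = 0.697

0.697


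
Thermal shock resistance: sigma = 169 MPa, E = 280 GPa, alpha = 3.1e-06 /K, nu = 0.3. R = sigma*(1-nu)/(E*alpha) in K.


R = 169*(1-0.3)/(280*1000*3.1e-06) = 136 K

136


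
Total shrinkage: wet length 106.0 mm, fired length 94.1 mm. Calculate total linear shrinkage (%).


TS = (106.0 - 94.1) / 106.0 * 100 = 11.23%

11.23


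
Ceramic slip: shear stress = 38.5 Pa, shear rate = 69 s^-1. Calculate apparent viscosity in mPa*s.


eta = tau/gamma * 1000 = 38.5/69 * 1000 = 558.0 mPa*s

558.0


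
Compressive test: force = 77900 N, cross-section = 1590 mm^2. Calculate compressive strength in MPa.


CS = 77900 / 1590 = 49.0 MPa

49.0


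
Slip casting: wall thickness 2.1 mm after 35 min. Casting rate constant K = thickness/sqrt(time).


K = 2.1 / sqrt(35) = 2.1 / 5.9161 = 0.355 mm/min^0.5

0.355


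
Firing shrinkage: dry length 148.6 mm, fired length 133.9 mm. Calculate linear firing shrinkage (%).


FS = (148.6 - 133.9) / 148.6 * 100 = 9.89%

9.89


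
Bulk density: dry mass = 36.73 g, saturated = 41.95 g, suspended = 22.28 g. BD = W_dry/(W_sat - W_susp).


BD = 36.73 / (41.95 - 22.28) = 36.73 / 19.67 = 1.867 g/cm^3

1.867


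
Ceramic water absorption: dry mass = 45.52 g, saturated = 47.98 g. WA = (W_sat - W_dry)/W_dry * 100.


WA = (47.98 - 45.52) / 45.52 * 100 = 5.4%

5.4


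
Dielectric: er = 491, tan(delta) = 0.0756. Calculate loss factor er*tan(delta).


Loss = 491 * 0.0756 = 37.12

37.12


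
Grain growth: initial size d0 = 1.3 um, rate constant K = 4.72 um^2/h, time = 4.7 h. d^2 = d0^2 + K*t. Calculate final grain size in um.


d^2 = 1.3^2 + 4.72*4.7 = 23.874
d = sqrt(23.874) = 4.89 um

4.89


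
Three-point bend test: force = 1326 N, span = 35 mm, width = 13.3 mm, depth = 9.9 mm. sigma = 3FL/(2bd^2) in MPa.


sigma = 3*1326*35/(2*13.3*9.9^2) = 53.4 MPa

53.4


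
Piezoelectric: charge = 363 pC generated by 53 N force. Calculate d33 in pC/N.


d33 = 363 / 53 = 6.8 pC/N

6.8


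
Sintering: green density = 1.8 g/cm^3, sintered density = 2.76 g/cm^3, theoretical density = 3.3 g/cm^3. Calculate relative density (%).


Relative = 2.76 / 3.3 * 100 = 83.6%

83.6


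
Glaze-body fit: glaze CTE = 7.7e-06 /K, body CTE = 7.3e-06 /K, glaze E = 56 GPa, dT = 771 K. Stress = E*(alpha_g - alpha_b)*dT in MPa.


Stress = 56*1000*(7.7e-06 - 7.3e-06)*771 = 17.3 MPa

17.3


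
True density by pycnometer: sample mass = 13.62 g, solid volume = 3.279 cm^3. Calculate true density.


TD = 13.62 / 3.279 = 4.154 g/cm^3

4.154


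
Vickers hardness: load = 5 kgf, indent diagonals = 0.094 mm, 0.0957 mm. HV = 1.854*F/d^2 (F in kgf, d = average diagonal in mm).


d_avg = (0.094+0.0957)/2 = 0.09485 mm
HV = 1.854*5/0.09485^2 = 1030

1030


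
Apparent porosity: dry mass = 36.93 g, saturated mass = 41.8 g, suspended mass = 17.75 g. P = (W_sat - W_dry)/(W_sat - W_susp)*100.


P = (41.8 - 36.93) / (41.8 - 17.75) * 100 = 4.87 / 24.05 * 100 = 20.2%

20.2


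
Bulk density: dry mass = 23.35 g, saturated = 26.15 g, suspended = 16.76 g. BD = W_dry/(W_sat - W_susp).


BD = 23.35 / (26.15 - 16.76) = 23.35 / 9.39 = 2.487 g/cm^3

2.487


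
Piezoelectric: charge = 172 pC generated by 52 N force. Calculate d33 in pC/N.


d33 = 172 / 52 = 3.3 pC/N

3.3


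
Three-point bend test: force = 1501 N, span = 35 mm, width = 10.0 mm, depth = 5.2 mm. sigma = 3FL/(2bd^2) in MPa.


sigma = 3*1501*35/(2*10.0*5.2^2) = 291.4 MPa

291.4


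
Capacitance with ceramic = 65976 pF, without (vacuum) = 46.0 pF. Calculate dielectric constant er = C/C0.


er = 65976 / 46.0 = 1434.26

1434.26


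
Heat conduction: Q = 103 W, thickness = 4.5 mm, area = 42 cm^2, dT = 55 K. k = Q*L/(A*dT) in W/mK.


k = 103*4.5/1000/(42/10000*55) = 2.01 W/mK

2.01


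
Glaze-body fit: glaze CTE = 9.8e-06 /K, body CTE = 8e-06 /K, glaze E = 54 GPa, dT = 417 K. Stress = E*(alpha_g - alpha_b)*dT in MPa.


Stress = 54*1000*(9.8e-06 - 8e-06)*417 = 40.5 MPa

40.5


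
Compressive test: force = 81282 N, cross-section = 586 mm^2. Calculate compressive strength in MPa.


CS = 81282 / 586 = 138.7 MPa

138.7


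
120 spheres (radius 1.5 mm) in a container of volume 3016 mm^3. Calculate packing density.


V_sphere = 4/3*pi*1.5^3 = 14.1372 mm^3
Total V = 120*14.1372 = 1696.464 mm^3
PD = 1696.464 / 3016 = 0.562

0.562


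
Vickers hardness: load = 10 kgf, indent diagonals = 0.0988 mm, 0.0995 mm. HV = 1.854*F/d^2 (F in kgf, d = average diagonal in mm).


d_avg = (0.0988+0.0995)/2 = 0.09915 mm
HV = 1.854*10/0.09915^2 = 1886

1886


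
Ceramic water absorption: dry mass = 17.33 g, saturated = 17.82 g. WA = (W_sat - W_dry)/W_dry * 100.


WA = (17.82 - 17.33) / 17.33 * 100 = 2.83%

2.83


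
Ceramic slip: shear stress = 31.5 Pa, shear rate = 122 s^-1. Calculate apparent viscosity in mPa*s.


eta = tau/gamma * 1000 = 31.5/122 * 1000 = 258.2 mPa*s

258.2


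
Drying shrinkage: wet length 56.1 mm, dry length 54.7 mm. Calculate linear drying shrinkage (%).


DS = (56.1 - 54.7) / 56.1 * 100 = 2.5%

2.5


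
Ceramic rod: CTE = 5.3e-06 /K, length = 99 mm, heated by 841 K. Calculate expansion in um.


dL = 5.3e-06 * 99 * 841 * 1000 = 441.273 um

441.273


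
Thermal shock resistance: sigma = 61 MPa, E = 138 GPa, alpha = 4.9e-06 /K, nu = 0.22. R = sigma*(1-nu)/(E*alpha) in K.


R = 61*(1-0.22)/(138*1000*4.9e-06) = 70 K

70


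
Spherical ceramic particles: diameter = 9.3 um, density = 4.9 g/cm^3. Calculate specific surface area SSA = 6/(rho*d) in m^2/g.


SSA = 6 / (4.9 * 9.3) = 0.132 m^2/g

0.132


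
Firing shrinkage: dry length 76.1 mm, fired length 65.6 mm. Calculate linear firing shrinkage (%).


FS = (76.1 - 65.6) / 76.1 * 100 = 13.8%

13.8


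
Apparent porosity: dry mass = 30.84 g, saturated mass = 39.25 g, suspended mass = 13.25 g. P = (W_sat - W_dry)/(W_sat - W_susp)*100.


P = (39.25 - 30.84) / (39.25 - 13.25) * 100 = 8.41 / 26.0 * 100 = 32.3%

32.3


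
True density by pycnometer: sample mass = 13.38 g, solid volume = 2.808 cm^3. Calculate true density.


TD = 13.38 / 2.808 = 4.765 g/cm^3

4.765


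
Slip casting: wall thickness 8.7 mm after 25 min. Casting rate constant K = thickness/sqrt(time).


K = 8.7 / sqrt(25) = 8.7 / 5.0 = 1.74 mm/min^0.5

1.74


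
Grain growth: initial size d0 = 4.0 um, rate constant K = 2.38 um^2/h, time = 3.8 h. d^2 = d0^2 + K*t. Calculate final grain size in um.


d^2 = 4.0^2 + 2.38*3.8 = 25.044
d = sqrt(25.044) = 5.0 um

5.0


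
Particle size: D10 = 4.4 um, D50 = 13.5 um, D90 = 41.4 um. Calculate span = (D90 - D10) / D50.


Span = (41.4 - 4.4) / 13.5 = 37.0 / 13.5 = 2.741

2.741


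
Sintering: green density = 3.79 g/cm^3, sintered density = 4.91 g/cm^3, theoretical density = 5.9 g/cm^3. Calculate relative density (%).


Relative = 4.91 / 5.9 * 100 = 83.2%

83.2


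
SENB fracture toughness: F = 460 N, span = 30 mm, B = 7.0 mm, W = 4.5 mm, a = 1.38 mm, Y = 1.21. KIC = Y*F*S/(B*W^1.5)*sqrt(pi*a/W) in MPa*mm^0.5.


KIC = 1.21*460*30/(7.0*4.5^1.5)*sqrt(pi*1.38/4.5) = 245.28

245.28


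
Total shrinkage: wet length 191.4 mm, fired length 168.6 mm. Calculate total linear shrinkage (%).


TS = (191.4 - 168.6) / 191.4 * 100 = 11.91%

11.91


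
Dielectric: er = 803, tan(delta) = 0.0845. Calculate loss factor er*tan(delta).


Loss = 803 * 0.0845 = 67.854

67.854


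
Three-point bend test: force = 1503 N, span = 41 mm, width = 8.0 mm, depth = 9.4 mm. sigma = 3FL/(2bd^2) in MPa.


sigma = 3*1503*41/(2*8.0*9.4^2) = 130.8 MPa

130.8


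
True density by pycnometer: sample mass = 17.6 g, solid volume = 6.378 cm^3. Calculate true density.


TD = 17.6 / 6.378 = 2.759 g/cm^3

2.759


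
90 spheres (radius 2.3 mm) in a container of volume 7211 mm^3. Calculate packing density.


V_sphere = 4/3*pi*2.3^3 = 50.965 mm^3
Total V = 90*50.965 = 4586.85 mm^3
PD = 4586.85 / 7211 = 0.636

0.636


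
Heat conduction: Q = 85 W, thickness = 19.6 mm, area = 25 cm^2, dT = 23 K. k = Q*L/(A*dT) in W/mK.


k = 85*19.6/1000/(25/10000*23) = 28.97 W/mK

28.97


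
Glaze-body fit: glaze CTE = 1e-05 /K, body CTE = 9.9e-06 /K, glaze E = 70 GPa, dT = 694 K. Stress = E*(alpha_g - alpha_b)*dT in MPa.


Stress = 70*1000*(1e-05 - 9.9e-06)*694 = 4.9 MPa

4.9


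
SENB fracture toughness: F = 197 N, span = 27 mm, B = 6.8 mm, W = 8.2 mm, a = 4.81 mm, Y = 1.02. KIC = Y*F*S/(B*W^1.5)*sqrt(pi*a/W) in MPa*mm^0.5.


KIC = 1.02*197*27/(6.8*8.2^1.5)*sqrt(pi*4.81/8.2) = 46.13

46.13


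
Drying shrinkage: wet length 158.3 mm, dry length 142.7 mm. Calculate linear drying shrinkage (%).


DS = (158.3 - 142.7) / 158.3 * 100 = 9.85%

9.85


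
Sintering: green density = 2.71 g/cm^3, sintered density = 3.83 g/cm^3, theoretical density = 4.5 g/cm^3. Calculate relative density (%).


Relative = 3.83 / 4.5 * 100 = 85.1%

85.1


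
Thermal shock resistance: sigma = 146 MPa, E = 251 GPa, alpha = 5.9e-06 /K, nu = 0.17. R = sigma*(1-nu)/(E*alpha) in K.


R = 146*(1-0.17)/(251*1000*5.9e-06) = 82 K

82


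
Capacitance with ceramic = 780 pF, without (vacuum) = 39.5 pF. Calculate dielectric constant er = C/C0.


er = 780 / 39.5 = 19.75

19.75


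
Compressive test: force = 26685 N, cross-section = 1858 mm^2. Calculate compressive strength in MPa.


CS = 26685 / 1858 = 14.4 MPa

14.4


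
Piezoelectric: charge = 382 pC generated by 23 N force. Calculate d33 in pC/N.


d33 = 382 / 23 = 16.6 pC/N

16.6


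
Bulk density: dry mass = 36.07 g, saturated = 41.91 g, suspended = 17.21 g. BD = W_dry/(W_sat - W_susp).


BD = 36.07 / (41.91 - 17.21) = 36.07 / 24.7 = 1.46 g/cm^3

1.46


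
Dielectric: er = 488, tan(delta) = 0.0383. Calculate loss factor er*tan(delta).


Loss = 488 * 0.0383 = 18.69

18.69


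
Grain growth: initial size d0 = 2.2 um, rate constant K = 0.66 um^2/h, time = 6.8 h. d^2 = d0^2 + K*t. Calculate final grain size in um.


d^2 = 2.2^2 + 0.66*6.8 = 9.328
d = sqrt(9.328) = 3.05 um

3.05


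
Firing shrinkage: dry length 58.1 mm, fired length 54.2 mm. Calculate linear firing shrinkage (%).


FS = (58.1 - 54.2) / 58.1 * 100 = 6.71%

6.71


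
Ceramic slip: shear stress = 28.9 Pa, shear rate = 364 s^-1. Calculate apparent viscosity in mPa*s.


eta = tau/gamma * 1000 = 28.9/364 * 1000 = 79.4 mPa*s

79.4


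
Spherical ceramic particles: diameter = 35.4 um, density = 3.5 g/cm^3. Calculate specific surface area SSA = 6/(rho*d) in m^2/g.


SSA = 6 / (3.5 * 35.4) = 0.048 m^2/g

0.048


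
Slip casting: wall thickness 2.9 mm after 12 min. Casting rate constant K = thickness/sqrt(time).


K = 2.9 / sqrt(12) = 2.9 / 3.4641 = 0.837 mm/min^0.5

0.837


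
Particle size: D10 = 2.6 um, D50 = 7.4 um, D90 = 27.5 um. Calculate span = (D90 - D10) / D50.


Span = (27.5 - 2.6) / 7.4 = 24.9 / 7.4 = 3.365

3.365


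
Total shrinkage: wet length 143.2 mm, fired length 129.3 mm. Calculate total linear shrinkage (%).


TS = (143.2 - 129.3) / 143.2 * 100 = 9.71%

9.71


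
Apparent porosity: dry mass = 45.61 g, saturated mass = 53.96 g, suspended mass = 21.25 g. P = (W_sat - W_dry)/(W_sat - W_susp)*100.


P = (53.96 - 45.61) / (53.96 - 21.25) * 100 = 8.35 / 32.71 * 100 = 25.5%

25.5


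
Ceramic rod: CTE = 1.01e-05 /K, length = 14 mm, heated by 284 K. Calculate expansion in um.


dL = 1.01e-05 * 14 * 284 * 1000 = 40.158 um

40.158


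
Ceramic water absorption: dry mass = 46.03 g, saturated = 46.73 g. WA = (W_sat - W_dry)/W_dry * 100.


WA = (46.73 - 46.03) / 46.03 * 100 = 1.52%

1.52


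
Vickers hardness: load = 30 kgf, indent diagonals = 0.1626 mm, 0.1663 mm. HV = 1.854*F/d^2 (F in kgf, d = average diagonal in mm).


d_avg = (0.1626+0.1663)/2 = 0.16445 mm
HV = 1.854*30/0.16445^2 = 2057

2057


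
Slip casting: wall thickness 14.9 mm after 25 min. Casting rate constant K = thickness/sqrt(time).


K = 14.9 / sqrt(25) = 14.9 / 5.0 = 2.98 mm/min^0.5

2.98


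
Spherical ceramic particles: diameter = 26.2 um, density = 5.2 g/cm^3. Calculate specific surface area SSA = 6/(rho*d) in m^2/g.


SSA = 6 / (5.2 * 26.2) = 0.044 m^2/g

0.044


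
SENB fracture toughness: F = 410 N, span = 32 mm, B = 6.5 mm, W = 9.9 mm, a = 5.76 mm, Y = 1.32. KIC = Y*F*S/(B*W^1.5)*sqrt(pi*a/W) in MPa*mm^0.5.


KIC = 1.32*410*32/(6.5*9.9^1.5)*sqrt(pi*5.76/9.9) = 115.64

115.64


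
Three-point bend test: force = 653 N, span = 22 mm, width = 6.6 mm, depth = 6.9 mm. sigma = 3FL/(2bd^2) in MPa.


sigma = 3*653*22/(2*6.6*6.9^2) = 68.6 MPa

68.6


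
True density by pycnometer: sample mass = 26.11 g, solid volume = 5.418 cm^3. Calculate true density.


TD = 26.11 / 5.418 = 4.819 g/cm^3

4.819


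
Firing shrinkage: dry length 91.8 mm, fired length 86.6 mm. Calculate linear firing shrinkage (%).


FS = (91.8 - 86.6) / 91.8 * 100 = 5.66%

5.66


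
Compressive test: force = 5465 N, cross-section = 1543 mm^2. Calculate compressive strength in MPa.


CS = 5465 / 1543 = 3.5 MPa

3.5


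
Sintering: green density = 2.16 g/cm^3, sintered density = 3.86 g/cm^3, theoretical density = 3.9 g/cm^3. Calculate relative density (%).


Relative = 3.86 / 3.9 * 100 = 99.0%

99.0


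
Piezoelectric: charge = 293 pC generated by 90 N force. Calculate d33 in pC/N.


d33 = 293 / 90 = 3.3 pC/N

3.3


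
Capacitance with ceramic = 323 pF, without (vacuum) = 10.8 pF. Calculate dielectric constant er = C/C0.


er = 323 / 10.8 = 29.91

29.91


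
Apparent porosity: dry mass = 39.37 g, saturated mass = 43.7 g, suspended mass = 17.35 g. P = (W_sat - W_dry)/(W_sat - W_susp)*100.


P = (43.7 - 39.37) / (43.7 - 17.35) * 100 = 4.33 / 26.35 * 100 = 16.4%

16.4


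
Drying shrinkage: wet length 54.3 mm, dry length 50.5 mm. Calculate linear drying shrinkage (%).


DS = (54.3 - 50.5) / 54.3 * 100 = 7.0%

7.0


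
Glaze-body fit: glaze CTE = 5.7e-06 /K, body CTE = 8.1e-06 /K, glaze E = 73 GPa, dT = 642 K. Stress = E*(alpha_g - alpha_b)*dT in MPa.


Stress = 73*1000*(5.7e-06 - 8.1e-06)*642 = -112.5 MPa

-112.5


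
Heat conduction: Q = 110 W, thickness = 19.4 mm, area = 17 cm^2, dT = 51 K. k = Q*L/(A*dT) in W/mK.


k = 110*19.4/1000/(17/10000*51) = 24.61 W/mK

24.61


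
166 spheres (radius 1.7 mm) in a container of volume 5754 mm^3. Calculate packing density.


V_sphere = 4/3*pi*1.7^3 = 20.5795 mm^3
Total V = 166*20.5795 = 3416.197 mm^3
PD = 3416.197 / 5754 = 0.594

0.594


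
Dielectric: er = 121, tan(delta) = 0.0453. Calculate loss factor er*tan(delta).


Loss = 121 * 0.0453 = 5.481

5.481


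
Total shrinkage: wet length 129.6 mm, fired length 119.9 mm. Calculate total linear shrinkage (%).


TS = (129.6 - 119.9) / 129.6 * 100 = 7.48%

7.48


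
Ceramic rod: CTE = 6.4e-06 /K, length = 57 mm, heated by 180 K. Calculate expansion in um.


dL = 6.4e-06 * 57 * 180 * 1000 = 65.664 um

65.664


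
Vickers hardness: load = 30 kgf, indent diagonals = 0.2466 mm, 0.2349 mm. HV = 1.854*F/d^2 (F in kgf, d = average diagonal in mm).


d_avg = (0.2466+0.2349)/2 = 0.24075 mm
HV = 1.854*30/0.24075^2 = 960

960


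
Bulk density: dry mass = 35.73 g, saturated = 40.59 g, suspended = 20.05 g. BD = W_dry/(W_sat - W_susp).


BD = 35.73 / (40.59 - 20.05) = 35.73 / 20.54 = 1.74 g/cm^3

1.74


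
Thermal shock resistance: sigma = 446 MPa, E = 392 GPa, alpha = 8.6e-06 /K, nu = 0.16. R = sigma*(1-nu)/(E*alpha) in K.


R = 446*(1-0.16)/(392*1000*8.6e-06) = 111 K

111


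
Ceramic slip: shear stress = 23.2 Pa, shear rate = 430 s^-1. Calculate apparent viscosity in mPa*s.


eta = tau/gamma * 1000 = 23.2/430 * 1000 = 54.0 mPa*s

54.0


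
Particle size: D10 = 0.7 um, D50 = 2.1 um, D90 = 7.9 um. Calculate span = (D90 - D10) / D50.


Span = (7.9 - 0.7) / 2.1 = 7.2 / 2.1 = 3.429

3.429


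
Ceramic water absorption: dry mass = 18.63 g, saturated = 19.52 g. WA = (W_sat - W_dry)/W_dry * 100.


WA = (19.52 - 18.63) / 18.63 * 100 = 4.78%

4.78


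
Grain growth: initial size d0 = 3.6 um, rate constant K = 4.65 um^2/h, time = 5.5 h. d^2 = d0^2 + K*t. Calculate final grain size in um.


d^2 = 3.6^2 + 4.65*5.5 = 38.535
d = sqrt(38.535) = 6.21 um

6.21


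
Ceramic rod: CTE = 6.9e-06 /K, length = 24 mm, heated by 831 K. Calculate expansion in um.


dL = 6.9e-06 * 24 * 831 * 1000 = 137.614 um

137.614


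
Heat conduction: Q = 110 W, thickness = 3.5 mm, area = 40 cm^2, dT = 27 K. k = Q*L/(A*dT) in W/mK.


k = 110*3.5/1000/(40/10000*27) = 3.56 W/mK

3.56


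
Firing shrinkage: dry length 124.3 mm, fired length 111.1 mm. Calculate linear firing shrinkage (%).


FS = (124.3 - 111.1) / 124.3 * 100 = 10.62%

10.62


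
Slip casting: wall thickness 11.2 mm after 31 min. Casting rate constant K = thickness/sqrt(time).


K = 11.2 / sqrt(31) = 11.2 / 5.5678 = 2.012 mm/min^0.5

2.012


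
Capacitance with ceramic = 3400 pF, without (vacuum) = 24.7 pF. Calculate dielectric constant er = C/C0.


er = 3400 / 24.7 = 137.65

137.65


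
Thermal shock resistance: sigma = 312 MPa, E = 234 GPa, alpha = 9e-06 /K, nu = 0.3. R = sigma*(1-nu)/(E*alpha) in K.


R = 312*(1-0.3)/(234*1000*9e-06) = 104 K

104


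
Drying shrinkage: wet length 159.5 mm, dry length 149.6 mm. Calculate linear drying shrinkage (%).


DS = (159.5 - 149.6) / 159.5 * 100 = 6.21%

6.21


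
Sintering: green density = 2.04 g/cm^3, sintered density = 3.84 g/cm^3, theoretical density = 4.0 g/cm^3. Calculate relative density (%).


Relative = 3.84 / 4.0 * 100 = 96.0%

96.0


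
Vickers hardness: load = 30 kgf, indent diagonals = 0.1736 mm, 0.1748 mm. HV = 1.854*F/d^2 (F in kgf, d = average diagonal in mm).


d_avg = (0.1736+0.1748)/2 = 0.1742 mm
HV = 1.854*30/0.1742^2 = 1833

1833


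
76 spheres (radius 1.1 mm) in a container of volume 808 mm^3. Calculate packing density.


V_sphere = 4/3*pi*1.1^3 = 5.5753 mm^3
Total V = 76*5.5753 = 423.7228 mm^3
PD = 423.7228 / 808 = 0.524

0.524


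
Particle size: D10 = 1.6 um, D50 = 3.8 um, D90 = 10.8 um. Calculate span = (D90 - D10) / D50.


Span = (10.8 - 1.6) / 3.8 = 9.2 / 3.8 = 2.421

2.421


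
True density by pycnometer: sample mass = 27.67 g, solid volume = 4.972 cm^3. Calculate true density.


TD = 27.67 / 4.972 = 5.565 g/cm^3

5.565


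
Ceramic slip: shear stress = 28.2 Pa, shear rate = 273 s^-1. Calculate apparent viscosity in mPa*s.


eta = tau/gamma * 1000 = 28.2/273 * 1000 = 103.3 mPa*s

103.3


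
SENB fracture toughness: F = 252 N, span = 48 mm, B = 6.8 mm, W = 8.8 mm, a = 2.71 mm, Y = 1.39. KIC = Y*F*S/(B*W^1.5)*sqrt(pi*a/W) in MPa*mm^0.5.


KIC = 1.39*252*48/(6.8*8.8^1.5)*sqrt(pi*2.71/8.8) = 93.16

93.16


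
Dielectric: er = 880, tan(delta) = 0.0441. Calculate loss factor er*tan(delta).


Loss = 880 * 0.0441 = 38.808

38.808


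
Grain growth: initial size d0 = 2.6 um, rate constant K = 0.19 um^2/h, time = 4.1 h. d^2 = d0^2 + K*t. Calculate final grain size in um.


d^2 = 2.6^2 + 0.19*4.1 = 7.539
d = sqrt(7.539) = 2.75 um

2.75


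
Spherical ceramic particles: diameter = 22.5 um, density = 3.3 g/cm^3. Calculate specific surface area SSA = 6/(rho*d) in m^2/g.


SSA = 6 / (3.3 * 22.5) = 0.081 m^2/g

0.081


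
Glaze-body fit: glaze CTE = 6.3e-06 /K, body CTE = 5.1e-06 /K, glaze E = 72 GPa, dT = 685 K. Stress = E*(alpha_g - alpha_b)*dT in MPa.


Stress = 72*1000*(6.3e-06 - 5.1e-06)*685 = 59.2 MPa

59.2


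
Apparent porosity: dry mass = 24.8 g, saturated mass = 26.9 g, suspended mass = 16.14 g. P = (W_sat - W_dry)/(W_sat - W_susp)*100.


P = (26.9 - 24.8) / (26.9 - 16.14) * 100 = 2.1 / 10.76 * 100 = 19.5%

19.5


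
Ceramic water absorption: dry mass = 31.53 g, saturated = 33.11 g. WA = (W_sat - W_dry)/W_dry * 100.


WA = (33.11 - 31.53) / 31.53 * 100 = 5.01%

5.01


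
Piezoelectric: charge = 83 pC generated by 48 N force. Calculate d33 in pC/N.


d33 = 83 / 48 = 1.7 pC/N

1.7


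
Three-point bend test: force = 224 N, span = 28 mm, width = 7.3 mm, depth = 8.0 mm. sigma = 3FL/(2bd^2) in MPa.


sigma = 3*224*28/(2*7.3*8.0^2) = 20.1 MPa

20.1


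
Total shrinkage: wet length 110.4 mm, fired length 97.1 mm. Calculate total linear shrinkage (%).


TS = (110.4 - 97.1) / 110.4 * 100 = 12.05%

12.05


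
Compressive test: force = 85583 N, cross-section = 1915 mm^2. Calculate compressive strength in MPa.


CS = 85583 / 1915 = 44.7 MPa

44.7


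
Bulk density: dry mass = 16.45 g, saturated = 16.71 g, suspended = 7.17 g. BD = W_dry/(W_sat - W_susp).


BD = 16.45 / (16.71 - 7.17) = 16.45 / 9.54 = 1.724 g/cm^3

1.724


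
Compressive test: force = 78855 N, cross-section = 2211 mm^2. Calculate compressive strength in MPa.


CS = 78855 / 2211 = 35.7 MPa

35.7


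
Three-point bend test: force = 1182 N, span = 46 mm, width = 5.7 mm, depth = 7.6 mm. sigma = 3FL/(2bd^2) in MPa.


sigma = 3*1182*46/(2*5.7*7.6^2) = 247.7 MPa

247.7


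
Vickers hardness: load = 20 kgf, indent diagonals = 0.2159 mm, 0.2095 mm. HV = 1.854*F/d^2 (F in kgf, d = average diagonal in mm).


d_avg = (0.2159+0.2095)/2 = 0.2127 mm
HV = 1.854*20/0.2127^2 = 820

820


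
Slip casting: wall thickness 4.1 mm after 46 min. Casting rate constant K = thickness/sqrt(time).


K = 4.1 / sqrt(46) = 4.1 / 6.7823 = 0.605 mm/min^0.5

0.605


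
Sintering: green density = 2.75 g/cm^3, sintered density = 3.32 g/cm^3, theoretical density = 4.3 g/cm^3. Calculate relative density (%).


Relative = 3.32 / 4.3 * 100 = 77.2%

77.2


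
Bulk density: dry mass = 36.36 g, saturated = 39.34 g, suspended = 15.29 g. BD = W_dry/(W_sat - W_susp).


BD = 36.36 / (39.34 - 15.29) = 36.36 / 24.05 = 1.512 g/cm^3

1.512


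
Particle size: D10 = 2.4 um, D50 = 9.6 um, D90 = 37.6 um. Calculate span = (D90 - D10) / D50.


Span = (37.6 - 2.4) / 9.6 = 35.2 / 9.6 = 3.667

3.667


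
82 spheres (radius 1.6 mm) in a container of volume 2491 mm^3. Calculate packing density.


V_sphere = 4/3*pi*1.6^3 = 17.1573 mm^3
Total V = 82*17.1573 = 1406.8986 mm^3
PD = 1406.8986 / 2491 = 0.565

0.565


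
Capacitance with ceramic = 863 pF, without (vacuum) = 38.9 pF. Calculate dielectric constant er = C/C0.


er = 863 / 38.9 = 22.19

22.19


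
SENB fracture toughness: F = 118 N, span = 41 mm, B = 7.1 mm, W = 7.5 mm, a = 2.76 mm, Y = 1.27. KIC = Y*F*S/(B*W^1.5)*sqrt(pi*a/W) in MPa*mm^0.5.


KIC = 1.27*118*41/(7.1*7.5^1.5)*sqrt(pi*2.76/7.5) = 45.3

45.3


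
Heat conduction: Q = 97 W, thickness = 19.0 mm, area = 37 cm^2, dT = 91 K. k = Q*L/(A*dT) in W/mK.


k = 97*19.0/1000/(37/10000*91) = 5.47 W/mK

5.47


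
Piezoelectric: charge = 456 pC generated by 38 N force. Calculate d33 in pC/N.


d33 = 456 / 38 = 12.0 pC/N

12.0


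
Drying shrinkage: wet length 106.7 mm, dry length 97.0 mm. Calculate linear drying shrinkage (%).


DS = (106.7 - 97.0) / 106.7 * 100 = 9.09%

9.09


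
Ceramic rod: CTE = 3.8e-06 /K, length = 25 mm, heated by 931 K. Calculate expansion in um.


dL = 3.8e-06 * 25 * 931 * 1000 = 88.445 um

88.445


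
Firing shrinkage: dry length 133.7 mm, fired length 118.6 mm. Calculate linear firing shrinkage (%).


FS = (133.7 - 118.6) / 133.7 * 100 = 11.29%

11.29


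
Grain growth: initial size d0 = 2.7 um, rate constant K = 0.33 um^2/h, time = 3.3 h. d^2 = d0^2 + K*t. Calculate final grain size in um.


d^2 = 2.7^2 + 0.33*3.3 = 8.379
d = sqrt(8.379) = 2.89 um

2.89


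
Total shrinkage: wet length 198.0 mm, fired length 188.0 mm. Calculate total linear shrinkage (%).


TS = (198.0 - 188.0) / 198.0 * 100 = 5.05%

5.05


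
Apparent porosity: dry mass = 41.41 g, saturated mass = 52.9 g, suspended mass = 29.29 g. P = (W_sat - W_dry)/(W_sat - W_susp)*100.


P = (52.9 - 41.41) / (52.9 - 29.29) * 100 = 11.49 / 23.61 * 100 = 48.7%

48.7


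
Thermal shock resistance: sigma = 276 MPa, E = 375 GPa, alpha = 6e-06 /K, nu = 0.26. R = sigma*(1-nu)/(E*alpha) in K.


R = 276*(1-0.26)/(375*1000*6e-06) = 91 K

91


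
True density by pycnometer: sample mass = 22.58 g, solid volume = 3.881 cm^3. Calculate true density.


TD = 22.58 / 3.881 = 5.818 g/cm^3

5.818


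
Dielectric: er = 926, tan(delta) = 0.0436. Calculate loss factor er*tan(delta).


Loss = 926 * 0.0436 = 40.374

40.374


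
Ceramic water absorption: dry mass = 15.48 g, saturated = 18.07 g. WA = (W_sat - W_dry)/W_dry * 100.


WA = (18.07 - 15.48) / 15.48 * 100 = 16.73%

16.73


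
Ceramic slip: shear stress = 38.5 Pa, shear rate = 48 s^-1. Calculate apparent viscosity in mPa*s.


eta = tau/gamma * 1000 = 38.5/48 * 1000 = 802.1 mPa*s

802.1


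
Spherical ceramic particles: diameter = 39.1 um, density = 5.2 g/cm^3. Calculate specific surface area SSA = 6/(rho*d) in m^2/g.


SSA = 6 / (5.2 * 39.1) = 0.03 m^2/g

0.03
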